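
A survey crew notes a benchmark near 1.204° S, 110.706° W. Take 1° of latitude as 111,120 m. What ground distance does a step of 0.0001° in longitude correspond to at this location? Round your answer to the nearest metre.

At 1.204° a degree of longitude is 111120 × cos 1.204° ≈ 111095 m, so 0.0001° corresponds to 11.1095 m.

11 metres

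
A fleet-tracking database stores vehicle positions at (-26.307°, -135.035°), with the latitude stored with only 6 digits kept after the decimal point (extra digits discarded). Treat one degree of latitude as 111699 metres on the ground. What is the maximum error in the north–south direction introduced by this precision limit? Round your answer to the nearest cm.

11 cm

Truncating at 6 decimal places can drop up to a full unit in the last place, so the latitude may be off by as much as 1e-06°.
Along the meridian that is 1e-06° × 111699 m/° = 0.111699 m.
That is 0.111699 m = 11.17 cm.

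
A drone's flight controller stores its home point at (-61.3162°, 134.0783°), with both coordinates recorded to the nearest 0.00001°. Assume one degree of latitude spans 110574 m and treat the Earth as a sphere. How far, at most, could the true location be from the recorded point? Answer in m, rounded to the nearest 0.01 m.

Rounding to 5 decimal places leaves each coordinate within ±5e-06° of the true value.
North–south component: 5e-06° × 110574 = 0.55287 m.
E–W at 61.3162°: 5e-06° × 110574 × cos 61.3162° = 5e-06 × 110574 × 0.4800 ≈ 0.265364 m.
Combining orthogonally: (0.55287² + 0.265364²)^½ ≈ 0.613256 m.

0.61 m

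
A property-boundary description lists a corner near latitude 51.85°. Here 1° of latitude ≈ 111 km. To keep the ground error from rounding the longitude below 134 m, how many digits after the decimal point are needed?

3 decimal places

At 51.85° one degree of longitude covers 111000 × cos 51.85° ≈ 111000 × 0.6177 ≈ 68567.2 m.
Rounding to N decimal places gives at most 0.5 × 10⁻ᴺ degrees of error, i.e. 0.5 × 10⁻ᴺ × 68567.2 m.
Setting 34283.6 × 10⁻ᴺ ≤ 134 gives 10ᴺ ≥ 255.8, i.e. N ≥ 2.41.
At 2 places the error can reach 343 m, but 3 places keeps it to 34.3 m.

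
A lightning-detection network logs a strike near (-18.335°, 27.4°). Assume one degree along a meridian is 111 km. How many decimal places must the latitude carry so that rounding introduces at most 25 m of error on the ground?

One degree of latitude covers 111000 m.
With N decimal places the half-ulp bound is 0.5·10⁻ᴺ°, or 0.5·10⁻ᴺ × 111000 m on the ground.
Need 0.5 × 111000 × 10⁻ᴺ ≤ 25 → 10⁻ᴺ ≤ 4.505e-04, so N ≥ 3.35.
So 4 decimal places suffice (5.55 m); 3 would allow up to 55.5 m.

4 decimal places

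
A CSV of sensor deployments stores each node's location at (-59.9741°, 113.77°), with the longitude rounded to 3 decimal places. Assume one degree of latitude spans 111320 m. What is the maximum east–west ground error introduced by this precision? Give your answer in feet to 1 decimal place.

91.4 feet

Rounding to 3 decimal places leaves the longitude within ±0.0005° of the true value.
One degree of longitude at 59.9741° is 111320 × cos 59.9741° ≈ 111320 × 0.5004 = 55703.6 m.
Maximum E–W displacement: 0.0005 × 55703.6 = 27.8518 m.
In feet: 27.8518 m ÷ 0.3048 ≈ 91.377 ft.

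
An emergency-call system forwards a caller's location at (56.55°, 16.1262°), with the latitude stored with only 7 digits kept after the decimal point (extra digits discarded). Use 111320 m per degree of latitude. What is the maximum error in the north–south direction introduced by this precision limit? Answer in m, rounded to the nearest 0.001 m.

0.011 m

Truncating at 7 decimal places can drop up to a full unit in the last place, so the latitude may be off by as much as 1e-07°.
North–south distance: 1e-07° × 111320 m/° = 0.011132 m.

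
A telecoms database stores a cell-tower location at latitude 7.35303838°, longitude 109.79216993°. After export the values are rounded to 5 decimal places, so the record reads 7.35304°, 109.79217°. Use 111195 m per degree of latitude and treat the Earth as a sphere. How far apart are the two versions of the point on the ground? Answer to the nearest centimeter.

18 centimeters

The latitude changed by -0.00000162° and the longitude by -0.00000007°.
N–S: -0.00000162° × 111195 m/° = -0.180136 m.
East–west at this latitude: -0.00000007° × 111195 × cos 7.35304° ≈ -0.00000007 × 110281 = -0.00771964 m.
Hypotenuse of the two orthogonal shifts: √(0.180136² + 0.00771964²) = 0.180301 m.
That is 0.180301 m = 18.03 cm.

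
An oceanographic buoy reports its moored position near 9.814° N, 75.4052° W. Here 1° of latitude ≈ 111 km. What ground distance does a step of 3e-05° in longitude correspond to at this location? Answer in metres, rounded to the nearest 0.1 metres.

3.3 metres

3e-05° of longitude at 9.814° is 3e-05 × 111000 × cos 9.814° ≈ 3e-05 × 109376 = 3.28127 m.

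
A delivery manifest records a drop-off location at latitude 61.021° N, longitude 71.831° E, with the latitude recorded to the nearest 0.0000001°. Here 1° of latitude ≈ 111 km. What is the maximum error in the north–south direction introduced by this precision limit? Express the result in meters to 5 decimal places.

0.00555 meters

Rounding to 7 decimal places leaves the latitude within ±5e-08° of the true value.
So the N–S error is at most 5e-08 × 111000 = 0.00555 m.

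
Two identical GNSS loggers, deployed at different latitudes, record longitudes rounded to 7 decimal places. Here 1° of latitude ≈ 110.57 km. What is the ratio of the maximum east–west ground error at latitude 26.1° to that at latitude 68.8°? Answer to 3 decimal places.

2.483

Rounding to 7 decimal places leaves the longitude within ±5e-08° of the true value.
Error at 26.1° = 5e-08° × 110570 × cos 26.1° ≈ 0.0055285 × 0.8980 = 0.0049647 m.
Error at 68.8° = 5e-08° × 110570 × cos 68.8° ≈ 0.0055285 × 0.3616 = 0.0019992 m.
Ratio: 0.0049647 / 0.0019992 = cos 26.1° / cos 68.8° ≈ 2.4833.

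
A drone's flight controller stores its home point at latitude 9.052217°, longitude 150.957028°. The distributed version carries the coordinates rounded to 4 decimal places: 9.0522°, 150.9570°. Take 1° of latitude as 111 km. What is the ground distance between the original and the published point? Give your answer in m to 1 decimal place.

Δlat = 9.052217 − 9.0522 = +0.000017°; Δlon = 150.957028 − 150.9570 = +0.000028°.
North–south shift: 0.000017 × 111000 = 1.887 m.
E–W at 9.0522°: 0.000028° × 111000 × cos 9.0522° = 0.000028 × 111000 × 0.9875 ≈ 3.06929 m.
Combined displacement = (1.887² + 3.06929²)^½ ≈ 3.60296 m.

3.6 m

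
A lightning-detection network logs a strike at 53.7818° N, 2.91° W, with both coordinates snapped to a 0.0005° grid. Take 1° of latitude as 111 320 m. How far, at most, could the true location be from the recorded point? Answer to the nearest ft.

With a 0.0005° grid the true value lies within half a step, ±0.0005°/2 = ±0.00025°, of the stored one.
N–S: 0.00025° × 111320 m/° = 27.83 m.
East–west component at 53.7818°: 0.00025° × 111320 × cos 53.7818° ≈ 0.00025 × 65774.8 ≈ 16.4437 m.
Worst case both components are at the extreme and orthogonal: √(27.83² + 16.4437²) ≈ 32.325 m.
Converting: 32.325 m × 3.2808 ft/m ≈ 106.05 ft.

106 ft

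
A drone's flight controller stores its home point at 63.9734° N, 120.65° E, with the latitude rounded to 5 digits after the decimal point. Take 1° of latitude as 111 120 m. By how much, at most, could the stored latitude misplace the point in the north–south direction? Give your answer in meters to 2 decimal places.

Rounding to 5 decimal places leaves the latitude within ±5e-06° of the true value.
Along the meridian that is 5e-06° × 111120 m/° = 0.5556 m.

0.56 meters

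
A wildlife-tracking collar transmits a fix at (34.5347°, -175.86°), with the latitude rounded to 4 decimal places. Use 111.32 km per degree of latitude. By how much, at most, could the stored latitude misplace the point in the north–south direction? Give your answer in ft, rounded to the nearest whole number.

Rounding to 4 decimal places leaves the latitude within ±5e-05° of the true value.
Along the meridian that is 5e-05° × 111320 m/° = 5.566 m.
Converting: 5.566 m × 3.2808 ft/m ≈ 18.261 ft.

18 ft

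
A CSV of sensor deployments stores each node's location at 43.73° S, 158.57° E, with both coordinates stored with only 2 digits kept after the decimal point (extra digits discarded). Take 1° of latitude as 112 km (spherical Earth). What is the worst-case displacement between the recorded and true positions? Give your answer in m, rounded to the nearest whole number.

1382 m

Truncating at 2 decimal places can drop up to a full unit in the last place, so each coordinate may be off by as much as 0.01°.
Latitude error → 0.01 × 112000 = 1120 m along the meridian.
E–W at 43.73°: 0.01° × 112000 × cos 43.73° = 0.01 × 112000 × 0.7226 ≈ 809.318 m.
The two errors are perpendicular, so the maximum displacement is √(1120² + 809.318²) ≈ 1381.81 m.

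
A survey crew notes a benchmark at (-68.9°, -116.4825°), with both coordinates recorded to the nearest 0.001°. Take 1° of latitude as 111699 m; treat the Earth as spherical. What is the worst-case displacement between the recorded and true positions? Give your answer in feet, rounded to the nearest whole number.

Rounding to 3 decimal places leaves each coordinate within ±0.0005° of the true value.
Latitude error → 0.0005 × 111699 = 55.8495 m along the meridian.
Longitude error → 0.0005 × 111699 × cos 68.9° = 0.0005 × 111699 × 0.3600 ≈ 20.1056 m.
The two errors are perpendicular, so the maximum displacement is √(55.8495² + 20.1056²) ≈ 59.3583 m.
Converting: 59.3583 m × 3.2808 ft/m ≈ 194.74 ft.

195 feet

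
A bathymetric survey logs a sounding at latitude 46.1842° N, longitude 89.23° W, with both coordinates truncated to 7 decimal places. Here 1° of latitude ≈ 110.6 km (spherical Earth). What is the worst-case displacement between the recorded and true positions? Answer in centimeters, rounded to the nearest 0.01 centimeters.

1.35 centimeters

Truncating at 7 decimal places can drop up to a full unit in the last place, so each coordinate may be off by as much as 1e-07°.
N–S: 1e-07° × 110600 m/° = 0.01106 m.
E–W at 46.1842°: 1e-07° × 110600 × cos 46.1842° = 1e-07 × 110600 × 0.6923 ≈ 0.0076573 m.
The two errors are perpendicular, so the maximum displacement is √(0.01106² + 0.0076573²) ≈ 0.0134521 m.
That is 0.0134521 m = 1.3452 cm.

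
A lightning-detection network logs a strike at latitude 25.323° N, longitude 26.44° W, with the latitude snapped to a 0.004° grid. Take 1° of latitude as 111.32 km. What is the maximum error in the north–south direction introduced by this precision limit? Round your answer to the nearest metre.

223 metres

With a 0.004° grid the true value lies within half a step, ±0.004°/2 = ±0.002°, of the stored one.
So the N–S error is at most 0.002 × 111320 = 222.64 m.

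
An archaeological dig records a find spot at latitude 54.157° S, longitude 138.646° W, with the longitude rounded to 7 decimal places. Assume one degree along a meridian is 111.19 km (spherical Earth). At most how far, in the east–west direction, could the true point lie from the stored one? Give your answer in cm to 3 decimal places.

Rounding to 7 decimal places leaves the longitude within ±5e-08° of the true value.
Parallels shrink by cos φ, so at 54.157° a degree of longitude is 111190 × 0.5856 ≈ 65109.1 m.
East–west error: 5e-08° × 65109.1 m/° ≈ 0.00325546 m.
That is 0.00325546 m = 0.32555 cm.

0.326 cm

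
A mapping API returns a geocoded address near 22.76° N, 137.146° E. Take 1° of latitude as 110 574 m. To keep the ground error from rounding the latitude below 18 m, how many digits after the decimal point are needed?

4

One degree of latitude covers 110574 m.
With N decimal places the half-ulp bound is 0.5·10⁻ᴺ°, or 0.5·10⁻ᴺ × 110574 m on the ground.
Need 0.5 × 110574 × 10⁻ᴺ ≤ 18 → 10⁻ᴺ ≤ 3.256e-04, so N ≥ 3.49.
N = 3 would give 55.3 m (too coarse); N = 4 gives 5.53 m ≤ 18 m.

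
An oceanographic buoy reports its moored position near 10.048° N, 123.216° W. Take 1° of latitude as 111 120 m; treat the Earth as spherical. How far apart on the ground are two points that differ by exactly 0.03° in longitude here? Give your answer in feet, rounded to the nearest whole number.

10769 feet

0.03° of longitude at 10.048° is 0.03 × 111120 × cos 10.048° ≈ 0.03 × 109416 = 3282.47 m.
Converting: 3282.47 m × 3.2808 ft/m ≈ 10769 ft.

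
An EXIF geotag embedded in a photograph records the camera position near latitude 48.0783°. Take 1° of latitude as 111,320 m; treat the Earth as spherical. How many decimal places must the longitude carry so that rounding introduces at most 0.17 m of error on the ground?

At 48.0783° one degree of longitude covers 111320 × cos 48.0783° ≈ 111320 × 0.6681 ≈ 74374.5 m.
N decimal places → at most half a unit in the last place, 0.5 × 10⁻ᴺ° = 74374.5/2 × 10⁻ᴺ m.
Setting 37187.2 × 10⁻ᴺ ≤ 0.17 gives 10ᴺ ≥ 2.187e+05, i.e. N ≥ 5.34.
N = 5 would give 0.372 m (too coarse); N = 6 gives 0.0372 m ≤ 0.17 m.

6 decimal places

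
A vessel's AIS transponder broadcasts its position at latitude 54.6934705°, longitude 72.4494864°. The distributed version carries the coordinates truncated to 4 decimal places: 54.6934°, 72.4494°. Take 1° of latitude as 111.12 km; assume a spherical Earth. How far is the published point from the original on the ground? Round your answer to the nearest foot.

The latitude changed by +0.0000705° and the longitude by +0.0000864°.
N–S: 0.0000705° × 111120 m/° = 7.83396 m.
E–W at 54.6934°: 0.0000864° × 111120 × cos 54.6934° = 0.0000864 × 111120 × 0.5780 ≈ 5.54878 m.
Distance: √(7.83396² + 5.54878²) ≈ 9.59999 m.
In feet: 9.59999 m ÷ 0.3048 ≈ 31.496 ft.

31 feet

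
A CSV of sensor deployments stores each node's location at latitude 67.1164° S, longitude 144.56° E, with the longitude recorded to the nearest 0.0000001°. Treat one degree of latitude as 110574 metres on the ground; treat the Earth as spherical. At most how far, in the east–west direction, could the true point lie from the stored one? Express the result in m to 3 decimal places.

Rounding to 7 decimal places leaves the longitude within ±5e-08° of the true value.
At latitude 67.1164° a degree of longitude spans 110574 m × cos 67.1164° = 110574 × 0.3889 ≈ 42997.8 m.
So at most 5e-08° × 42997.8 ≈ 0.00214989 m east–west.

0.002 m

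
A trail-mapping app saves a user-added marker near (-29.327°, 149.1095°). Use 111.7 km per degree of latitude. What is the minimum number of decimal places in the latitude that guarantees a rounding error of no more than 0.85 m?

One degree of latitude covers 111700 m.
N decimal places → at most half a unit in the last place, 0.5 × 10⁻ᴺ° = 111700/2 × 10⁻ᴺ m.
Setting 55850 × 10⁻ᴺ ≤ 0.85 gives 10ᴺ ≥ 6.571e+04, i.e. N ≥ 4.82.
At 4 places the error can reach 5.58 m, but 5 places keeps it to 0.558 m.

5 decimal places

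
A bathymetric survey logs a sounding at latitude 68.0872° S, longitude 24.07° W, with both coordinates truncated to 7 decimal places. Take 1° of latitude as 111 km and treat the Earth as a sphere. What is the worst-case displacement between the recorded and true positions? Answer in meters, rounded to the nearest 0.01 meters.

0.01 meters

Truncating at 7 decimal places can drop up to a full unit in the last place, so each coordinate may be off by as much as 1e-07°.
N–S: 1e-07° × 111000 m/° = 0.0111 m.
East–west component at 68.0872°: 1e-07° × 111000 × cos 68.0872° ≈ 1e-07 × 41424.7 ≈ 0.00414247 m.
The two errors are perpendicular, so the maximum displacement is √(0.0111² + 0.00414247²) ≈ 0.0118478 m.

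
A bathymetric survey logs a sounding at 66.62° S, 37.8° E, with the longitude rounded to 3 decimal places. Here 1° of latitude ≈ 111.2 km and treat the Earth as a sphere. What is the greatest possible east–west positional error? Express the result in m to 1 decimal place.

22.1 m

Rounding to 3 decimal places leaves the longitude within ±0.0005° of the true value.
At latitude 66.62° a degree of longitude spans 111200 m × cos 66.62° = 111200 × 0.3968 ≈ 44127.2 m.
Maximum E–W displacement: 0.0005 × 44127.2 = 22.0636 m.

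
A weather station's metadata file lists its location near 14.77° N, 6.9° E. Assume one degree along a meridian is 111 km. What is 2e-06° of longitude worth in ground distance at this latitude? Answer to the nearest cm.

2e-06° of longitude at 14.77° is 2e-06 × 111000 × cos 14.77° ≈ 2e-06 × 107332 = 0.214664 m.
That is 0.214664 m = 21.466 cm.

21 cm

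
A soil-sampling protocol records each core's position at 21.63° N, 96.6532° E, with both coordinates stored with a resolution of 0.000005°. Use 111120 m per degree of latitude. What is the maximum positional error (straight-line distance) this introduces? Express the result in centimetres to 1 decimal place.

With a 0.000005° grid the true value lies within half a step, ±0.000005°/2 = ±2.5e-06°, of the stored one.
Latitude error → 2.5e-06 × 111120 = 0.2778 m along the meridian.
E–W at 21.63°: 2.5e-06° × 111120 × cos 21.63° = 2.5e-06 × 111120 × 0.9296 ≈ 0.258238 m.
Combining orthogonally: (0.2778² + 0.258238²)^½ ≈ 0.379289 m.
That is 0.379289 m = 37.929 cm.

37.9 centimetres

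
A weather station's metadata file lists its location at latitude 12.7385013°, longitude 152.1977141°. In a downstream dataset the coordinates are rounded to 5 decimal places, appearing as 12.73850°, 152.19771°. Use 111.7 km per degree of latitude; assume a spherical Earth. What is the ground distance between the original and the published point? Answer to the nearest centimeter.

47 centimeters

The latitude changed by +0.0000013° and the longitude by +0.0000041°.
North–south shift: 0.0000013 × 111700 = 0.14521 m.
East–west at this latitude: 0.0000041° × 111700 × cos 12.7385° ≈ 0.0000041 × 108951 = 0.446698 m.
Combined displacement = (0.14521² + 0.446698²)^½ ≈ 0.469707 m.
That is 0.469707 m = 46.971 cm.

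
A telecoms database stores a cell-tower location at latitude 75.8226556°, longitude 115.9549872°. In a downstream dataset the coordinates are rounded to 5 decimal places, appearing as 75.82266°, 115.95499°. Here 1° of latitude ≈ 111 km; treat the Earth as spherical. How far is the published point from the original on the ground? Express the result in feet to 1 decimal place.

Δlat = 75.8226556 − 75.82266 = -0.0000044°; Δlon = 115.9549872 − 115.95499 = -0.0000028°.
N–S: -0.0000044° × 111000 m/° = -0.4884 m.
East–west at this latitude: -0.0000028° × 111000 × cos 75.8227° ≈ -0.0000028 × 27186.6 = -0.0761224 m.
Distance: √(0.4884² + 0.0761224²) ≈ 0.494297 m.
In feet: 0.494297 m ÷ 0.3048 ≈ 1.6217 ft.

1.6 feet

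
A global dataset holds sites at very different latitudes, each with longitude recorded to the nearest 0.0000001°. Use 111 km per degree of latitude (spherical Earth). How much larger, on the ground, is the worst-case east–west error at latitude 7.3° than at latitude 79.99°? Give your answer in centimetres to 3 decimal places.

0.454 centimetres

Rounding to 7 decimal places leaves the longitude within ±5e-08° of the true value.
Error at 7.3° = 5e-08° × 111000 × cos 7.3° ≈ 0.00555 × 0.9919 = 0.005505 m.
Error at 79.99° = 5e-08° × 111000 × cos 79.99° ≈ 0.00555 × 0.1738 = 0.0009647 m.
So the lower-latitude error exceeds the higher by 0.005505 − 0.0009647 = 0.0045403 m.
That is 0.00454031 m = 0.45403 cm.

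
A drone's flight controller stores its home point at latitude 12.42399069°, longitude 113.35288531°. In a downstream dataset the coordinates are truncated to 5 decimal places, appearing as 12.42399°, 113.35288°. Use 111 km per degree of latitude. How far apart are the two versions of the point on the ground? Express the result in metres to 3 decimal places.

0.581 metres

Δlat = 12.42399069 − 12.42399 = +0.00000069°; Δlon = 113.35288531 − 113.35288 = +0.00000531°.
North–south shift: 0.00000069 × 111000 = 0.07659 m.
East–west at this latitude: 0.00000531° × 111000 × cos 12.424° ≈ 0.00000531 × 108401 = 0.575607 m.
Hypotenuse of the two orthogonal shifts: √(0.07659² + 0.575607²) = 0.580681 m.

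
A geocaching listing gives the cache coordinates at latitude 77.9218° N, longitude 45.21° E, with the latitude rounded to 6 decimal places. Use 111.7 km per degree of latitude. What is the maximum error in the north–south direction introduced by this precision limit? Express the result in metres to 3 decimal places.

Rounding to 6 decimal places leaves the latitude within ±5e-07° of the true value.
North–south distance: 5e-07° × 111700 m/° = 0.05585 m.

0.056 metres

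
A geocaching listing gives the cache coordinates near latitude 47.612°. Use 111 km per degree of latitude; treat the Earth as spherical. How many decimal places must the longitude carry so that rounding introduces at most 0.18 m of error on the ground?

At 47.612° one degree of longitude covers 111000 × cos 47.612° ≈ 111000 × 0.6741 ≈ 74830.4 m.
With N decimal places the half-ulp bound is 0.5·10⁻ᴺ°, or 0.5·10⁻ᴺ × 74830.4 m on the ground.
Need 0.5 × 74830.4 × 10⁻ᴺ ≤ 0.18 → 10⁻ᴺ ≤ 4.811e-06, so N ≥ 5.32.
So 6 decimal places suffice (0.0374 m); 5 would allow up to 0.374 m.

6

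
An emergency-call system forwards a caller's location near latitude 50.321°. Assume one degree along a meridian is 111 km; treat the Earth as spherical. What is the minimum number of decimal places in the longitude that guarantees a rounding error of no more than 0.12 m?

6 decimal places

At 50.321° one degree of longitude covers 111000 × cos 50.321° ≈ 111000 × 0.6385 ≈ 70871.9 m.
N decimal places → at most half a unit in the last place, 0.5 × 10⁻ᴺ° = 70871.9/2 × 10⁻ᴺ m.
Need 0.5 × 70871.9 × 10⁻ᴺ ≤ 0.12 → 10⁻ᴺ ≤ 3.386e-06, so N ≥ 5.47.
At 5 places the error can reach 0.354 m, but 6 places keeps it to 0.0354 m.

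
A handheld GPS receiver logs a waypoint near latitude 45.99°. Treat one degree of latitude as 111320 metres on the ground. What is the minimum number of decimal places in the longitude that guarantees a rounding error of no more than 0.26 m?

6

At 45.99° one degree of longitude covers 111320 × cos 45.99° ≈ 111320 × 0.6948 ≈ 77343.3 m.
With N decimal places the half-ulp bound is 0.5·10⁻ᴺ°, or 0.5·10⁻ᴺ × 77343.3 m on the ground.
Setting 38671.7 × 10⁻ᴺ ≤ 0.26 gives 10ᴺ ≥ 1.487e+05, i.e. N ≥ 5.17.
N = 5 would give 0.387 m (too coarse); N = 6 gives 0.0387 m ≤ 0.26 m.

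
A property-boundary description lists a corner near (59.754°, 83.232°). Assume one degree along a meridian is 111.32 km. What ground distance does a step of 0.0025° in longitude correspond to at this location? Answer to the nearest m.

140 m

At 59.754° a degree of longitude is 111320 × cos 59.754° ≈ 56073.4 m, so 0.0025° corresponds to 140.184 m.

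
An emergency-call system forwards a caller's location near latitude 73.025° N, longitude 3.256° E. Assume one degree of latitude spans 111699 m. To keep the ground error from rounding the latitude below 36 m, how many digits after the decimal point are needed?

4

One degree of latitude covers 111699 m.
With N decimal places the half-ulp bound is 0.5·10⁻ᴺ°, or 0.5·10⁻ᴺ × 111699 m on the ground.
Setting 55849.5 × 10⁻ᴺ ≤ 36 gives 10ᴺ ≥ 1551, i.e. N ≥ 3.19.
At 3 places the error can reach 55.8 m, but 4 places keeps it to 5.58 m.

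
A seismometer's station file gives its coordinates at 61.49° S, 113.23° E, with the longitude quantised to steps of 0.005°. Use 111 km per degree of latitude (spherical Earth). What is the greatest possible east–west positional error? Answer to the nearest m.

With a 0.005° grid the true value lies within half a step, ±0.005°/2 = ±0.0025°, of the stored one.
Parallels shrink by cos φ, so at 61.49° a degree of longitude is 111000 × 0.4773 ≈ 52981.6 m.
East–west error: 0.0025° × 52981.6 m/° ≈ 132.454 m.

132 m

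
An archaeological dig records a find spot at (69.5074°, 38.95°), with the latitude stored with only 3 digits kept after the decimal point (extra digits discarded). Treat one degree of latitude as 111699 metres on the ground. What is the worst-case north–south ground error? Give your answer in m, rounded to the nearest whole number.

112 m

Truncating at 3 decimal places can drop up to a full unit in the last place, so the latitude may be off by as much as 0.001°.
So the N–S error is at most 0.001 × 111699 = 111.699 m.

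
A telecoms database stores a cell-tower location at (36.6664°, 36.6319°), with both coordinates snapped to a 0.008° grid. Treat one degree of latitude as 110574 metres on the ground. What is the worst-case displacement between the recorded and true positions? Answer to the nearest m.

With a 0.008° grid the true value lies within half a step, ±0.008°/2 = ±0.004°, of the stored one.
North–south component: 0.004° × 110574 = 442.296 m.
East–west component at 36.6664°: 0.004° × 110574 × cos 36.6664° ≈ 0.004 × 88694.3 ≈ 354.777 m.
The two errors are perpendicular, so the maximum displacement is √(442.296² + 354.777²) ≈ 567.003 m.

567 m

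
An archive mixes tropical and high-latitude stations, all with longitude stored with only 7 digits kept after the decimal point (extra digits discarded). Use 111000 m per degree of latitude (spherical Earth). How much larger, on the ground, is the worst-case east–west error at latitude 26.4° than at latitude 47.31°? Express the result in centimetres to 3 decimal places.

0.242 centimetres

Truncating at 7 decimal places can drop up to a full unit in the last place, so the longitude may be off by as much as 1e-07°.
At 26.4°: 1e-07° × 111000 × cos 26.4° = 1e-07 × 111000 × 0.8957 ≈ 0.0099424 m.
At 47.31°: 1e-07° × 111000 × cos 47.31° = 1e-07 × 111000 × 0.6780 ≈ 0.0075261 m.
Difference: 0.0099424 − 0.0075261 = 0.0024163 m.
That is 0.00241625 m = 0.24163 cm.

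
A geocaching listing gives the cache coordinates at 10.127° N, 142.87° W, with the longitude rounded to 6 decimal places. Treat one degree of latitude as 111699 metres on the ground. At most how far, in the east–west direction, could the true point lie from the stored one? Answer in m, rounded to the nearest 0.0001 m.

0.0550 m

Rounding to 6 decimal places leaves the longitude within ±5e-07° of the true value.
One degree of longitude at 10.127° is 111699 × cos 10.127° ≈ 111699 × 0.9844 = 109959 m.
East–west error: 5e-07° × 109959 m/° ≈ 0.0549794 m.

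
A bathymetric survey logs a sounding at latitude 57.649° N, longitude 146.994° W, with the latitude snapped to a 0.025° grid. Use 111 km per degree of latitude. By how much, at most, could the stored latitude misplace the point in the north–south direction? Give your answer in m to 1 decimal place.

1387.5 m

With a 0.025° grid the true value lies within half a step, ±0.025°/2 = ±0.0125°, of the stored one.
Along the meridian that is 0.0125° × 111000 m/° = 1387.5 m.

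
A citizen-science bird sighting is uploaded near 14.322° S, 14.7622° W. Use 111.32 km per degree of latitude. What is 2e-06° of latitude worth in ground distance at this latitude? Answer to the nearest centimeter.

Along a meridian 2e-06° is 2e-06 × 111320 = 0.22264 m.
That is 0.22264 m = 22.264 cm.

22 centimeters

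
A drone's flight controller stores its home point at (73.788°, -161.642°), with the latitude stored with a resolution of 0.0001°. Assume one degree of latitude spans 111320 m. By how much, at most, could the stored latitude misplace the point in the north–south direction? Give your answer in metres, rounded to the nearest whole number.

With a 0.0001° grid the true value lies within half a step, ±0.0001°/2 = ±5e-05°, of the stored one.
North–south distance: 5e-05° × 111320 m/° = 5.566 m.

6 metres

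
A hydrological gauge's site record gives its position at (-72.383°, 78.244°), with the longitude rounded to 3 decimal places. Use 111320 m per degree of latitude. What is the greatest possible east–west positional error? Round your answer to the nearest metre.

17 metres

Rounding to 3 decimal places leaves the longitude within ±0.0005° of the true value.
One degree of longitude at 72.383° is 111320 × cos 72.383° ≈ 111320 × 0.3027 = 33691.3 m.
Maximum E–W displacement: 0.0005 × 33691.3 = 16.8456 m.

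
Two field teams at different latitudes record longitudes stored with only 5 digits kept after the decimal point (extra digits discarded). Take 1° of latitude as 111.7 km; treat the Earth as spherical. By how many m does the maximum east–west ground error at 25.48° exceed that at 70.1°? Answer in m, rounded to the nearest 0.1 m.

0.6 m

Truncating at 5 decimal places can drop up to a full unit in the last place, so the longitude may be off by as much as 1e-05°.
At 25.48°: 1e-05° × 111700 × cos 25.48° = 1e-05 × 111700 × 0.9027 ≈ 1.0084 m.
At 70.1°: 1e-05° × 111700 × cos 70.1° = 1e-05 × 111700 × 0.3404 ≈ 0.3802 m.
So the lower-latitude error exceeds the higher by 1.0084 − 0.3802 = 0.62815 m.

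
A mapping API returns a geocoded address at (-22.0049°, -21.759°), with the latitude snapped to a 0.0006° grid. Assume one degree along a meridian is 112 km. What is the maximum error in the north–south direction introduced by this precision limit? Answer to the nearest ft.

110 ft

With a 0.0006° grid the true value lies within half a step, ±0.0006°/2 = ±0.0003°, of the stored one.
Along the meridian that is 0.0003° × 112000 m/° = 33.6 m.
Converting: 33.6 m × 3.2808 ft/m ≈ 110.24 ft.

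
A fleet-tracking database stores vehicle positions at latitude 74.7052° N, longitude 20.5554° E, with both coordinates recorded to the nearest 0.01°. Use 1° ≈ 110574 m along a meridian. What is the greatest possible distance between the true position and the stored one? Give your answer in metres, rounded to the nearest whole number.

Rounding to 2 decimal places leaves each coordinate within ±0.005° of the true value.
Latitude error → 0.005 × 110574 = 552.87 m along the meridian.
East–west component at 74.7052°: 0.005° × 110574 × cos 74.7052° ≈ 0.005 × 29167.8 ≈ 145.839 m.
Combining orthogonally: (552.87² + 145.839²)^½ ≈ 571.782 m.

572 metres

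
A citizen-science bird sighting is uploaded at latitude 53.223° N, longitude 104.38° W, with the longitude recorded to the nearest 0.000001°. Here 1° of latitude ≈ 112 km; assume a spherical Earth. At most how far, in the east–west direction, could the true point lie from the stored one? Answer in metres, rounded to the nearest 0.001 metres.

Rounding to 6 decimal places leaves the longitude within ±5e-07° of the true value.
One degree of longitude at 53.223° is 112000 × cos 53.223° ≈ 112000 × 0.5987 = 67054.6 m.
Maximum E–W displacement: 5e-07 × 67054.6 = 0.0335273 m.

0.034 metres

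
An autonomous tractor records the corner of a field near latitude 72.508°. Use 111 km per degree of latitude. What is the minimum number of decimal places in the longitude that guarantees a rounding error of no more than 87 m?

3

At 72.508° one degree of longitude covers 111000 × cos 72.508° ≈ 111000 × 0.3006 ≈ 33363.6 m.
With N decimal places the half-ulp bound is 0.5·10⁻ᴺ°, or 0.5·10⁻ᴺ × 33363.6 m on the ground.
Setting 16681.8 × 10⁻ᴺ ≤ 87 gives 10ᴺ ≥ 191.7, i.e. N ≥ 2.28.
So 3 decimal places suffice (16.7 m); 2 would allow up to 167 m.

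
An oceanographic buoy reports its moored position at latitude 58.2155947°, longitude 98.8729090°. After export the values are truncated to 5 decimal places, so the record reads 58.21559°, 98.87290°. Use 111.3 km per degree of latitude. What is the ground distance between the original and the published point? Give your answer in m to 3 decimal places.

Δlat = 58.2155947 − 58.21559 = +0.0000047°; Δlon = 98.8729090 − 98.87290 = +0.0000090°.
North–south shift: 0.0000047 × 111300 = 0.52311 m.
East–west at this latitude: 0.0000090° × 111300 × cos 58.2156° ≈ 0.0000090 × 58624.4 = 0.52762 m.
Combined displacement = (0.52311² + 0.52762²)^½ ≈ 0.742985 m.

0.743 m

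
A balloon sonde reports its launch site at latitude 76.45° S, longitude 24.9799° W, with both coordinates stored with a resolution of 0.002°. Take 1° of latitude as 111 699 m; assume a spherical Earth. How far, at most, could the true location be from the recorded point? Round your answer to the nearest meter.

With a 0.002° grid the true value lies within half a step, ±0.002°/2 = ±0.001°, of the stored one.
N–S: 0.001° × 111699 m/° = 111.699 m.
Longitude error → 0.001 × 111699 × cos 76.45° = 0.001 × 111699 × 0.2343 ≈ 26.1704 m.
Worst case both components are at the extreme and orthogonal: √(111.699² + 26.1704²) ≈ 114.724 m.

115 meters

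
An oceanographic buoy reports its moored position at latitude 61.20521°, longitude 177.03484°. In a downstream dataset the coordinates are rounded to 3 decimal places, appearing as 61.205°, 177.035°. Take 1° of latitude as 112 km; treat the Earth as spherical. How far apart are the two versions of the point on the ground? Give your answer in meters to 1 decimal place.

25.1 meters

The latitude changed by +0.00021° and the longitude by -0.00016°.
North–south shift: 0.00021 × 112000 = 23.52 m.
E–W at 61.205°: -0.00016° × 112000 × cos 61.205° = -0.00016 × 112000 × 0.4817 ≈ -8.63166 m.
Hypotenuse of the two orthogonal shifts: √(23.52² + 8.63166²) = 25.0539 m.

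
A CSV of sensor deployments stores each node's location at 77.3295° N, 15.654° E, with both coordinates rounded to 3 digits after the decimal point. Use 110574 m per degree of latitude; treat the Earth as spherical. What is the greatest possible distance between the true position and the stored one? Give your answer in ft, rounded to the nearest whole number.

Rounding to 3 decimal places leaves each coordinate within ±0.0005° of the true value.
N–S: 0.0005° × 110574 m/° = 55.287 m.
E–W at 77.3295°: 0.0005° × 110574 × cos 77.3295° = 0.0005 × 110574 × 0.2193 ≈ 12.1269 m.
Combining orthogonally: (55.287² + 12.1269²)^½ ≈ 56.6014 m.
Converting: 56.6014 m × 3.2808 ft/m ≈ 185.7 ft.

186 ft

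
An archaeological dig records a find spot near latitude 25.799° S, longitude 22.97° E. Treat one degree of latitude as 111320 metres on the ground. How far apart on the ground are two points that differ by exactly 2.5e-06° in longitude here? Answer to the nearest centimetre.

25 centimetres

One degree of longitude here spans 111320 × cos 25.799° = 111320 × 0.9003 ≈ 100224 m; 2.5e-06° of that is 0.250561 m.
That is 0.250561 m = 25.056 cm.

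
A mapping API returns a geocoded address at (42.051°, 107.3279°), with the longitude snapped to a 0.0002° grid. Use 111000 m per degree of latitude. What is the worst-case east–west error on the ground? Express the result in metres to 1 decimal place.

8.2 metres

With a 0.0002° grid the true value lies within half a step, ±0.0002°/2 = ±0.0001°, of the stored one.
One degree of longitude at 42.051° is 111000 × cos 42.051° ≈ 111000 × 0.7425 = 82422.9 m.
East–west error: 0.0001° × 82422.9 m/° ≈ 8.24229 m.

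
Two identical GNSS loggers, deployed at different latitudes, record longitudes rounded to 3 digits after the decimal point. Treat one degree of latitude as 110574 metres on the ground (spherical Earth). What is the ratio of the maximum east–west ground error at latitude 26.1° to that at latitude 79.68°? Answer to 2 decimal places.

Rounding to 3 decimal places leaves the longitude within ±0.0005° of the true value.
Error at 26.1° = 0.0005° × 110574 × cos 26.1° ≈ 55.287 × 0.8980 = 49.649 m.
At 79.68°: 0.0005° × 110574 × cos 79.68° = 0.0005 × 110574 × 0.1791 ≈ 9.9044 m.
The ratio reduces to cos 26.1° / cos 79.68° = 0.8980/0.1791 ≈ 5.0128.

5.01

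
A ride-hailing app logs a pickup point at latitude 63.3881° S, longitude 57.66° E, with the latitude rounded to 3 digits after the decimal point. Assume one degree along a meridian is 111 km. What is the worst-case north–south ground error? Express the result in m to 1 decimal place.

55.5 m

Rounding to 3 decimal places leaves the latitude within ±0.0005° of the true value.
Along the meridian that is 0.0005° × 111000 m/° = 55.5 m.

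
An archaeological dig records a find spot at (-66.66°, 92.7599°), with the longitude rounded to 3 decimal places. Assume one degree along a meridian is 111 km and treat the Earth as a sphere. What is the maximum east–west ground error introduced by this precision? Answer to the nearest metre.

Rounding to 3 decimal places leaves the longitude within ±0.0005° of the true value.
At latitude 66.66° a degree of longitude spans 111000 m × cos 66.66° = 111000 × 0.3962 ≈ 43976.7 m.
Maximum E–W displacement: 0.0005 × 43976.7 = 21.9884 m.

22 metres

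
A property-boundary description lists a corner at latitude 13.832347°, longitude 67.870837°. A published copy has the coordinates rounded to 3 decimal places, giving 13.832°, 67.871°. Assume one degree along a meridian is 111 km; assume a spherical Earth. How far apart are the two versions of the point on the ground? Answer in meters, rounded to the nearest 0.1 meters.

42.3 meters

Δlat = 13.832347 − 13.832 = +0.000347°; Δlon = 67.870837 − 67.871 = -0.000163°.
North–south shift: 0.000347 × 111000 = 38.517 m.
East–west at this latitude: -0.000163° × 111000 × cos 13.832° ≈ -0.000163 × 107781 = -17.5683 m.
Hypotenuse of the two orthogonal shifts: √(38.517² + 17.5683²) = 42.3344 m.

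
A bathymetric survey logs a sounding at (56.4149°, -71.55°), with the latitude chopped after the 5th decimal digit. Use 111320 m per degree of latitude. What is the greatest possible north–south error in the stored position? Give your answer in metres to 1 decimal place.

Truncating at 5 decimal places can drop up to a full unit in the last place, so the latitude may be off by as much as 1e-05°.
North–south distance: 1e-05° × 111320 m/° = 1.1132 m.

1.1 metres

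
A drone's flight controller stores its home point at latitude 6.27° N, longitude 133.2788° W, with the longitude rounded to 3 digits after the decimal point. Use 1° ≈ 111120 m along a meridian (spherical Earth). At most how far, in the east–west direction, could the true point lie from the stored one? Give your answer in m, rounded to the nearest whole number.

Rounding to 3 decimal places leaves the longitude within ±0.0005° of the true value.
Parallels shrink by cos φ, so at 6.27° a degree of longitude is 111120 × 0.9940 ≈ 110455 m.
East–west error: 0.0005° × 110455 m/° ≈ 55.2277 m.

55 m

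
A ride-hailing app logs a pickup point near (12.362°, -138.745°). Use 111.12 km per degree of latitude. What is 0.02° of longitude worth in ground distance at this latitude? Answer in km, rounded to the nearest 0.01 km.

One degree of longitude here spans 111120 × cos 12.362° = 111120 × 0.9768 ≈ 108544 m; 0.02° of that is 2170.87 m.
That is 2170.87 m = 2.1709 km.

2.17 km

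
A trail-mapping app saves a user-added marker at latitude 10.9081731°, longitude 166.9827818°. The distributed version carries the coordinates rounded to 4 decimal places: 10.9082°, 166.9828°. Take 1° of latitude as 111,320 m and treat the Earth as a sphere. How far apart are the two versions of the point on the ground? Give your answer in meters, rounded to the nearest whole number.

The latitude changed by -0.0000269° and the longitude by -0.0000182°.
North–south shift: -0.0000269 × 111320 = -2.99451 m.
E–W at 10.9082°: -0.0000182° × 111320 × cos 10.9082° = -0.0000182 × 111320 × 0.9819 ≈ -1.98942 m.
Distance: √(2.99451² + 1.98942²) ≈ 3.59512 m.

4 meters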